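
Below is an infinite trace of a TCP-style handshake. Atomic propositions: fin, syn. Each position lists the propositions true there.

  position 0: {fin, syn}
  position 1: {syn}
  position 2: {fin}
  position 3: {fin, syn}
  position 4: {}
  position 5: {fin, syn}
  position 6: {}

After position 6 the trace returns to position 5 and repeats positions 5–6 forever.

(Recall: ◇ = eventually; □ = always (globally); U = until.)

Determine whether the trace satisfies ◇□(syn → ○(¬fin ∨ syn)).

Holds

□(syn → ○(¬fin ∨ syn)) holds at position 2, which is reachable from 0, so ◇□(syn → ○(¬fin ∨ syn)) holds.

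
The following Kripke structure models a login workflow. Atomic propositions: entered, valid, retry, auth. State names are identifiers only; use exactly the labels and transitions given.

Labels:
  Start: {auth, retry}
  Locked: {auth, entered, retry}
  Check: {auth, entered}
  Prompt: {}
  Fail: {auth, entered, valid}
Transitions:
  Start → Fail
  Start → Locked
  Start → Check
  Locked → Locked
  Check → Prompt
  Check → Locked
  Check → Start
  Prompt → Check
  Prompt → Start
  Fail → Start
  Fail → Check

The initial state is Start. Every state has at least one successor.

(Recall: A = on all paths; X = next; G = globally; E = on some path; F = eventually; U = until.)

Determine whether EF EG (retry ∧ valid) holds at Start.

Does not hold

States satisfying EG (retry ∧ valid): ∅.
States satisfying EF EG (retry ∧ valid): ∅.
No suitable path/successor from Start witnesses the formula.
Start ∉ Sat(EF EG (retry ∧ valid)).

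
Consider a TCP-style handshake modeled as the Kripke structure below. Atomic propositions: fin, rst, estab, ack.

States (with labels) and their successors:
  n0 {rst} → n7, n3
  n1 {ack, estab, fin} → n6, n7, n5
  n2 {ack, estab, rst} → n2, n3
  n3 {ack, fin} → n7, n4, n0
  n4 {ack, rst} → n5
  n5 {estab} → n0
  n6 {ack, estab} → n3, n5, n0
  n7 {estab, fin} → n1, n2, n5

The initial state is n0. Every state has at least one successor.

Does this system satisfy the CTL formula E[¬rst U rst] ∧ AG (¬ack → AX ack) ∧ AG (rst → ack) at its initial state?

No

States satisfying ¬rst: {n1, n3, n5, n6, n7}.
States satisfying rst: {n0, n2, n4}.
States satisfying E[¬rst U rst]: {n0, n1, n2, n3, n4, n5, n6, n7}.
States satisfying ¬ack → AX ack: {n1, n2, n3, n4, n6}.
States satisfying AG (¬ack → AX ack): ∅.
States satisfying rst → ack: {n1, n2, n3, n4, n5, n6, n7}.
States satisfying AG (rst → ack): ∅.
States satisfying AG (¬ack → AX ack) ∧ AG (rst → ack): ∅.
States satisfying E[¬rst U rst] ∧ AG (¬ack → AX ack) ∧ AG (rst → ack): ∅.
n0 ∉ Sat(E[¬rst U rst] ∧ AG (¬ack → AX ack) ∧ AG (rst → ack)).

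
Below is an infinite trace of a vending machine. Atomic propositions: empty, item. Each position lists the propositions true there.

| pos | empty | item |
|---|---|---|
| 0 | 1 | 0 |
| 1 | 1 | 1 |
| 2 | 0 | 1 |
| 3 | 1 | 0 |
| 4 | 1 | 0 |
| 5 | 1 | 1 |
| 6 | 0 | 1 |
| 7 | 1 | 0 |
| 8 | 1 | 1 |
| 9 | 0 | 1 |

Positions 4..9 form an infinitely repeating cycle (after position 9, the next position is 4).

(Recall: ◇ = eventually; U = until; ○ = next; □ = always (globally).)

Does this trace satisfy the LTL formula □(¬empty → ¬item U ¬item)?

Does not hold

¬empty → ¬item U ¬item must hold at every position from 0 onward. It fails at position 2, so □(¬empty → ¬item U ¬item) is false.
Positions where ¬empty holds: 2, 6, 9.
Check ¬item U ¬item at each: 2→fails, 6→fails, 9→fails.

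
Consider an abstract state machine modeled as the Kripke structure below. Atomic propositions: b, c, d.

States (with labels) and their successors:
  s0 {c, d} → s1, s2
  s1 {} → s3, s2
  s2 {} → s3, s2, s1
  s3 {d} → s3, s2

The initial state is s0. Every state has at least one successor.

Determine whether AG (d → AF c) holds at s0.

No

States satisfying d → AF c: {s0, s1, s2}.
States satisfying AG (d → AF c): ∅.
s3 is reachable from s0 and violates d → AF c, so AG fails at s0.
s0 ∉ Sat(AG (d → AF c)).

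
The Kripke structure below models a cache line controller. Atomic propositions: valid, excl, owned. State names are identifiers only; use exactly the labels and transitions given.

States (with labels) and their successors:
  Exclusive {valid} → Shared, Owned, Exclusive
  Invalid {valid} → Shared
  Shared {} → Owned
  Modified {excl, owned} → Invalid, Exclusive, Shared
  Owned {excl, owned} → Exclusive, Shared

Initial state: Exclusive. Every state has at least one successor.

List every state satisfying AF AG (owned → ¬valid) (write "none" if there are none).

States satisfying AG (owned → ¬valid): {Exclusive, Invalid, Shared, Modified, Owned}.
States satisfying AF AG (owned → ¬valid): {Exclusive, Invalid, Shared, Modified, Owned}.

{Exclusive, Invalid, Shared, Modified, Owned}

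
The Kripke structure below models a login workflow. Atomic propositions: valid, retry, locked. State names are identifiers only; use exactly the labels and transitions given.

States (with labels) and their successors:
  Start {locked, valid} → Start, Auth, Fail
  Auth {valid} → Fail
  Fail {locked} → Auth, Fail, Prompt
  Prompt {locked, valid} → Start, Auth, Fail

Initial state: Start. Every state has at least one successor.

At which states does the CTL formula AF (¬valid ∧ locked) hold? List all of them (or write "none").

{Auth, Fail}

States satisfying ¬valid ∧ locked: {Fail}.
States satisfying AF (¬valid ∧ locked): {Auth, Fail}.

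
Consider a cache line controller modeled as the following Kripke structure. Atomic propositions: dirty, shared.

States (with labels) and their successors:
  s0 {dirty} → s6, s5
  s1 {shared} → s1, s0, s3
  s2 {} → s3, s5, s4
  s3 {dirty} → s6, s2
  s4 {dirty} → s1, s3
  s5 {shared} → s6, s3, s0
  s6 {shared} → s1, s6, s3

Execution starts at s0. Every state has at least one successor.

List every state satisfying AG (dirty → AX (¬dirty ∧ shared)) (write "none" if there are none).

none

States satisfying dirty → AX (¬dirty ∧ shared): {s0, s1, s2, s5, s6}.
States satisfying AG (dirty → AX (¬dirty ∧ shared)): ∅.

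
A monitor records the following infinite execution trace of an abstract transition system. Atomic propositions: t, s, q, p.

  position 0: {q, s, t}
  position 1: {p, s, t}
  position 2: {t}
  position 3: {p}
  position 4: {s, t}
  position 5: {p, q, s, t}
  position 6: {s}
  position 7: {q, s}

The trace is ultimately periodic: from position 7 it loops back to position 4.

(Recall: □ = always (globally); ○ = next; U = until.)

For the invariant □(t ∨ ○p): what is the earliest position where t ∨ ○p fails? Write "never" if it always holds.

3

Check t ∨ ○p at each position in order: 0 ✓, 1 ✓, 2 ✓.
At position 3 the labels are {p} and the next position 4 has {s, t}, so t ∨ ○p is false there. This is the first violation.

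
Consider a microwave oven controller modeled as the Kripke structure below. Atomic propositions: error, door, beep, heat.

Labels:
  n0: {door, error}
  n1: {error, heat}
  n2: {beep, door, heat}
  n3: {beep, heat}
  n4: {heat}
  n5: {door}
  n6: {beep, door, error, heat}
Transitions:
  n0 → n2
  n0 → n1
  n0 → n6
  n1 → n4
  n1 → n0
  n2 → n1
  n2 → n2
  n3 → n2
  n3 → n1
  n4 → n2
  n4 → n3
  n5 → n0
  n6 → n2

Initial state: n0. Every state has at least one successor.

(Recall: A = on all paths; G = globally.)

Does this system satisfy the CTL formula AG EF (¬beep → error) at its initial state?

States satisfying EF (¬beep → error): {n0, n1, n2, n3, n4, n5, n6}.
States satisfying AG EF (¬beep → error): {n0, n1, n2, n3, n4, n5, n6}.
Every state reachable from n0 satisfies EF (¬beep → error).
n0 ∈ Sat(AG EF (¬beep → error)).

Satisfied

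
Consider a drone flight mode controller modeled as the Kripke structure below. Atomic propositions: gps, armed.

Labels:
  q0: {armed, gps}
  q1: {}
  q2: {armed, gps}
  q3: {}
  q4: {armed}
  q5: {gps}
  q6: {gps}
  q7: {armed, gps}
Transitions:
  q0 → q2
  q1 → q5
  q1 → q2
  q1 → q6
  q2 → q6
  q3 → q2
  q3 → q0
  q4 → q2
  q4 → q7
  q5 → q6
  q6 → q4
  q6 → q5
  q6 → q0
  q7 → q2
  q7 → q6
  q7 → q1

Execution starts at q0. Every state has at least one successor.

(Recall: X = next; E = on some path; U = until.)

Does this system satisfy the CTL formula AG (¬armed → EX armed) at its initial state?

No

States satisfying ¬armed → EX armed: {q0, q1, q2, q3, q4, q6, q7}.
States satisfying AG (¬armed → EX armed): ∅.
q5 is reachable from q0 and violates ¬armed → EX armed, so AG fails at q0.
q0 ∉ Sat(AG (¬armed → EX armed)).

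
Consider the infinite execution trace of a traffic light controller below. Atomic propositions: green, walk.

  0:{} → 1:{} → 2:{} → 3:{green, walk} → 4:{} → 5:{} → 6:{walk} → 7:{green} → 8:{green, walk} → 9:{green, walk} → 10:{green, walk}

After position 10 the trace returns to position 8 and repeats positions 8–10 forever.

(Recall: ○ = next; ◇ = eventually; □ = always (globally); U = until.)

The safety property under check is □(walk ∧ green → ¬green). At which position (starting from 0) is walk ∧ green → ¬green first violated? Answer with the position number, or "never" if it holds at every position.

3

Check walk ∧ green → ¬green at each position in order: 0 ✓, 1 ✓, 2 ✓.
At position 3 the labels are {green, walk}, so walk ∧ green → ¬green is false there. This is the first violation.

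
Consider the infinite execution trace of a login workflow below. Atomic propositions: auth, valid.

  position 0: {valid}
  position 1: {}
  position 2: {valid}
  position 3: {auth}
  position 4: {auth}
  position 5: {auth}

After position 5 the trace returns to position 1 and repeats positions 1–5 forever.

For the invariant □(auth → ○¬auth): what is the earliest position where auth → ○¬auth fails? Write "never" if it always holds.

3

Check auth → ○¬auth at each position in order: 0 ✓, 1 ✓, 2 ✓.
At position 3 the labels are {auth} and the next position 4 has {auth}, so auth → ○¬auth is false there. This is the first violation.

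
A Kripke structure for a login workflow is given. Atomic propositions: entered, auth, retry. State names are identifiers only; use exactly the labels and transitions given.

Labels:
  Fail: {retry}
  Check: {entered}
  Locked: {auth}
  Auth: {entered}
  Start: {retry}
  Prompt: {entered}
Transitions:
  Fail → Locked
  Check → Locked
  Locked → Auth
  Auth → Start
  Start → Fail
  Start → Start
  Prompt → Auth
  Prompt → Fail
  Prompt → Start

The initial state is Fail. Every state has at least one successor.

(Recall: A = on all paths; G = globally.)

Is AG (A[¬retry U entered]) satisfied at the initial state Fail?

No

States satisfying A[¬retry U entered]: {Check, Locked, Auth, Prompt}.
States satisfying AG (A[¬retry U entered]): ∅.
Fail is reachable from Fail and violates A[¬retry U entered], so AG fails at Fail.
Fail ∉ Sat(AG (A[¬retry U entered])).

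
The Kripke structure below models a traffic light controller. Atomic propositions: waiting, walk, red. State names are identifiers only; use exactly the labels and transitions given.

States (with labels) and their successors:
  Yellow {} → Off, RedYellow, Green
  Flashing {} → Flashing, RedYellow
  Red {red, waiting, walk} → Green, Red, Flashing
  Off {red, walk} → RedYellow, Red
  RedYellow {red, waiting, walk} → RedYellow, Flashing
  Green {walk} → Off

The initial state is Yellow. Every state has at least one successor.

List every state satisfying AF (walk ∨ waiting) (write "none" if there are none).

States satisfying walk ∨ waiting: {Red, Off, RedYellow, Green}.
States satisfying AF (walk ∨ waiting): {Yellow, Red, Off, RedYellow, Green}.

{Yellow, Red, Off, RedYellow, Green}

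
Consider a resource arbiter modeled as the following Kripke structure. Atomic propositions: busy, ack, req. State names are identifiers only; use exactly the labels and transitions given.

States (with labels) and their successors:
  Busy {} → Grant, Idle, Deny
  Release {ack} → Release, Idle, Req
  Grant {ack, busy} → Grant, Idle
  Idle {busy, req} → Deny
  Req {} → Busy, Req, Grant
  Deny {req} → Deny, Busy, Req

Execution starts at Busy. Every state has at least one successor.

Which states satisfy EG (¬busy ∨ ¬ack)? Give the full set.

{Busy, Release, Idle, Req, Deny}

States satisfying ¬busy ∨ ¬ack: {Busy, Release, Idle, Req, Deny}.
States satisfying EG (¬busy ∨ ¬ack): {Busy, Release, Idle, Req, Deny}.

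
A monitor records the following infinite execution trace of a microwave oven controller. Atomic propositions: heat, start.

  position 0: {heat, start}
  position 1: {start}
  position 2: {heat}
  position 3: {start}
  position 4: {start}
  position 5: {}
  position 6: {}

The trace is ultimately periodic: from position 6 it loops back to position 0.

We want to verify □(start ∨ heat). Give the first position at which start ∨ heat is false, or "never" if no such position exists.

5

Check start ∨ heat at each position in order: 0 ✓, 1 ✓, 2 ✓, 3 ✓, 4 ✓.
At position 5 the labels are {}, so start ∨ heat is false there. This is the first violation.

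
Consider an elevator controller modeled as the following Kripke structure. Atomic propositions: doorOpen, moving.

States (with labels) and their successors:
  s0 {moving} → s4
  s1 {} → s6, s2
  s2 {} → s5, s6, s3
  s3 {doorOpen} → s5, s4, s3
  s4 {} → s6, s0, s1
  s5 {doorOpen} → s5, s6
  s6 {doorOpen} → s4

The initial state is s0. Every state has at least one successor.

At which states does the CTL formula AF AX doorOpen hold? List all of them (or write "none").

{s2, s5}

States satisfying AX doorOpen: {s2, s5}.
States satisfying AF AX doorOpen: {s2, s5}.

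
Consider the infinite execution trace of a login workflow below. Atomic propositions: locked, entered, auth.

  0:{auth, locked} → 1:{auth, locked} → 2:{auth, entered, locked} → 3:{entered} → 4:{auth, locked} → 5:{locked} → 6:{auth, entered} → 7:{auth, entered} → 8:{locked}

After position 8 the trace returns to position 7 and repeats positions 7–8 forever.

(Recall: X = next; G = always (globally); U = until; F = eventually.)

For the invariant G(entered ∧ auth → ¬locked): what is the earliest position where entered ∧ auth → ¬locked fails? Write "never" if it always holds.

2

Check entered ∧ auth → ¬locked at each position in order: 0 ✓, 1 ✓.
At position 2 the labels are {auth, entered, locked}, so entered ∧ auth → ¬locked is false there. This is the first violation.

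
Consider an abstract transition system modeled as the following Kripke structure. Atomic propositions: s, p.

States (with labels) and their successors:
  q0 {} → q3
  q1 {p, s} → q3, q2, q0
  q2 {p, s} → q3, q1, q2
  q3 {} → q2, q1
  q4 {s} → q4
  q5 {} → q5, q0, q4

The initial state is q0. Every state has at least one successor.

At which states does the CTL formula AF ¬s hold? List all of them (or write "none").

States satisfying ¬s: {q0, q3, q5}.
States satisfying AF ¬s: {q0, q3, q5}.

{q0, q3, q5}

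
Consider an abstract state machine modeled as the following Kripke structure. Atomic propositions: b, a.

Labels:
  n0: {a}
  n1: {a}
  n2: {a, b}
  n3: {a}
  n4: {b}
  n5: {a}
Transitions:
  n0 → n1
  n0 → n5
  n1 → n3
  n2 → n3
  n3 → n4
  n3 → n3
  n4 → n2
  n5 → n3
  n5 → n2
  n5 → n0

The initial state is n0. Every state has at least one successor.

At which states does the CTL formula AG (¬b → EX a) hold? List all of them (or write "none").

States satisfying ¬b → EX a: {n0, n1, n2, n3, n4, n5}.
States satisfying AG (¬b → EX a): {n0, n1, n2, n3, n4, n5}.

{n0, n1, n2, n3, n4, n5}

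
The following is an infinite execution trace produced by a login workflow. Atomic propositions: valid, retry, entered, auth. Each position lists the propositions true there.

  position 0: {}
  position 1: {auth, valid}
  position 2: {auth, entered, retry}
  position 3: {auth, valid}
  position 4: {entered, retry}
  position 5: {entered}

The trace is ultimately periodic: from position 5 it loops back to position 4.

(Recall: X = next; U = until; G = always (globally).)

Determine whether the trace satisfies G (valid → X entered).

Yes

valid → X entered holds at every position 0..5, and those are all positions ever visited, so G (valid → X entered) holds.
Positions where valid holds: 1, 3.
Check X entered at each: 1→ok, 3→ok.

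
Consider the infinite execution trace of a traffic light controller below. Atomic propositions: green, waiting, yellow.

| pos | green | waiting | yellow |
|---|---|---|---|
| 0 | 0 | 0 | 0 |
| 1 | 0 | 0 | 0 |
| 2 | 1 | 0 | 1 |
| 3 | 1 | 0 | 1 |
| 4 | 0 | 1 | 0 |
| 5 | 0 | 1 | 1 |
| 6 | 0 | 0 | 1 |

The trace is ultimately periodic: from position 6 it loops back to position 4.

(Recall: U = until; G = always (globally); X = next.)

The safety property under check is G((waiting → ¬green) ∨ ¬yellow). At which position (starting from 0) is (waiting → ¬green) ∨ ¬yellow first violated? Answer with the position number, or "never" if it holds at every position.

(waiting → ¬green) ∨ ¬yellow holds at every position 0..6, and those are all the positions the trace ever visits, so the invariant G((waiting → ¬green) ∨ ¬yellow) is never violated.

never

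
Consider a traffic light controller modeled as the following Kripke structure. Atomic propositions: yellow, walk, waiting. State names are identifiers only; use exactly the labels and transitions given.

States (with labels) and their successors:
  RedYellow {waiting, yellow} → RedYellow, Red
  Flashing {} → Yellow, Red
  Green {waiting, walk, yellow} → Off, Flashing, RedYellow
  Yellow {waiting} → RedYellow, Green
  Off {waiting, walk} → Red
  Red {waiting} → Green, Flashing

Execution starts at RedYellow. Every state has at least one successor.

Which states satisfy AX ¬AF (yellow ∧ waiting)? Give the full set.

States satisfying ¬AF (yellow ∧ waiting): {Flashing, Off, Red}.
States satisfying AX ¬AF (yellow ∧ waiting): {Off}.

{Off}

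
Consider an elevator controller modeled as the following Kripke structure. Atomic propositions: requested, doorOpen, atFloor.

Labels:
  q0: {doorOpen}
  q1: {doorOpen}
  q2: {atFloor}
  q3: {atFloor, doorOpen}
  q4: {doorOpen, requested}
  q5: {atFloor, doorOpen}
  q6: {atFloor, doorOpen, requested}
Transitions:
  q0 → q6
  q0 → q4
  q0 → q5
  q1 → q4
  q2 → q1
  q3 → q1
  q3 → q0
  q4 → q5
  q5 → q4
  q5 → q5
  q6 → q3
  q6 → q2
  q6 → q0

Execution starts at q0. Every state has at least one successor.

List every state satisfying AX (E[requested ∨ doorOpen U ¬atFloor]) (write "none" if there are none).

{q0, q1, q2, q3, q4, q5}

States satisfying E[requested ∨ doorOpen U ¬atFloor]: {q0, q1, q3, q4, q5, q6}.
States satisfying AX (E[requested ∨ doorOpen U ¬atFloor]): {q0, q1, q2, q3, q4, q5}.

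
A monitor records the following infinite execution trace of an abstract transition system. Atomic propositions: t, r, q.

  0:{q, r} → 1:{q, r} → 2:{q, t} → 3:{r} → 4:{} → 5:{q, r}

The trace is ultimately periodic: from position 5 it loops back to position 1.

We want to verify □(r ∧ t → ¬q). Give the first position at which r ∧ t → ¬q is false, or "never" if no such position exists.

r ∧ t → ¬q holds at every position 0..5, and those are all the positions the trace ever visits, so the invariant □(r ∧ t → ¬q) is never violated.

never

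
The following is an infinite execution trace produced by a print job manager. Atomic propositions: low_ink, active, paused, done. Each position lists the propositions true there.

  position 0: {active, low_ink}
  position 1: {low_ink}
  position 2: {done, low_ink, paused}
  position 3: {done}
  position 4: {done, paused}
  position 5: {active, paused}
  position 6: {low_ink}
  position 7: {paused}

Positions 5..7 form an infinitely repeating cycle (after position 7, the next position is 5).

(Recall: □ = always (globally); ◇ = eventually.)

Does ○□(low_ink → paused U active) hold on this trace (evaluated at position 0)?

The position after 0 is 1; □(low_ink → paused U active) is false there.

No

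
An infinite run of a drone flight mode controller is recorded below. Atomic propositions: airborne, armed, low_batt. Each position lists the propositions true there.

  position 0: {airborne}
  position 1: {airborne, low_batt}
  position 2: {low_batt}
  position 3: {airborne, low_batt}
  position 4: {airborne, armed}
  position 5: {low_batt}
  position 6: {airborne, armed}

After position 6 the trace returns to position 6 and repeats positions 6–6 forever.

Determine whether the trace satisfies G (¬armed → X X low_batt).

Does not hold

¬armed → X X low_batt must hold at every position from 0 onward. It fails at position 2, so G (¬armed → X X low_batt) is false.
Positions where ¬armed holds: 0, 1, 2, 3, 5.
Check X X low_batt at each: 0→ok, 1→ok, 2→fails, 3→ok, 5→fails.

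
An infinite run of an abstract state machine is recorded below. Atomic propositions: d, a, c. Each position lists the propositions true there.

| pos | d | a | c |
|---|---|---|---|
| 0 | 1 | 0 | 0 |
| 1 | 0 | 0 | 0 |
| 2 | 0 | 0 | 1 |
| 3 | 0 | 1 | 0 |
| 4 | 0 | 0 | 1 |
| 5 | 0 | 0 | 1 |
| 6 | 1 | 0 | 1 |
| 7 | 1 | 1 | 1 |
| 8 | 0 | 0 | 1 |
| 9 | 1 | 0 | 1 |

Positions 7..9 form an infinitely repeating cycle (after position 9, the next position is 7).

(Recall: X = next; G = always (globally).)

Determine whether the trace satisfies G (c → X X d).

Does not hold

c → X X d must hold at every position from 0 onward. It fails at position 2, so G (c → X X d) is false.
Positions where c holds: 2, 4, 5, 6, 7, 8, 9.
Check X X d at each: 2→fails, 4→ok, 5→ok, 6→fails, 7→ok, 8→ok, 9→fails.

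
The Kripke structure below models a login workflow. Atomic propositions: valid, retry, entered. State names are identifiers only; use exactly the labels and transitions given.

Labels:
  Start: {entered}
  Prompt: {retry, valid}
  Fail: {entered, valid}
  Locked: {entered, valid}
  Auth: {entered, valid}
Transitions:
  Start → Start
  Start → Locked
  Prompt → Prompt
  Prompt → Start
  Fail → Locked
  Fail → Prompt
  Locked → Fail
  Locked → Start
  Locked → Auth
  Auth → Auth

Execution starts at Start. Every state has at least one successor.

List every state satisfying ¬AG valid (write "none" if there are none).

States satisfying valid: {Prompt, Fail, Locked, Auth}.
States satisfying AG valid: {Auth}.
States satisfying ¬AG valid: {Start, Prompt, Fail, Locked}.

{Start, Prompt, Fail, Locked}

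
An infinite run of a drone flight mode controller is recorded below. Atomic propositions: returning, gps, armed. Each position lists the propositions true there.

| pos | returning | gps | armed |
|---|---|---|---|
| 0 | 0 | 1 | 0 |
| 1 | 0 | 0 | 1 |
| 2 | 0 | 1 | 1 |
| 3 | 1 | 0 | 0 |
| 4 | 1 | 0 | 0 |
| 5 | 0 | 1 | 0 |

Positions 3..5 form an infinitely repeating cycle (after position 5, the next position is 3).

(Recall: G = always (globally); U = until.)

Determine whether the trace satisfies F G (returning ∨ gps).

G (returning ∨ gps) holds at position 2, which is reachable from 0, so F G (returning ∨ gps) holds.

Yes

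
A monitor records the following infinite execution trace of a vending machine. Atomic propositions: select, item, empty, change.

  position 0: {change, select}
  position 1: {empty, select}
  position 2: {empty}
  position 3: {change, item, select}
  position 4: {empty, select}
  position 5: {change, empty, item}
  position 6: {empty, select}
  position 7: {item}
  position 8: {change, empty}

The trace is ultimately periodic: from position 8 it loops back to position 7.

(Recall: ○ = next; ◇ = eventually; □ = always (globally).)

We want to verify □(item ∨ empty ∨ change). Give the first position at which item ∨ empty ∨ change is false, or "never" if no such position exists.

never

item ∨ empty ∨ change holds at every position 0..8, and those are all the positions the trace ever visits, so the invariant □(item ∨ empty ∨ change) is never violated.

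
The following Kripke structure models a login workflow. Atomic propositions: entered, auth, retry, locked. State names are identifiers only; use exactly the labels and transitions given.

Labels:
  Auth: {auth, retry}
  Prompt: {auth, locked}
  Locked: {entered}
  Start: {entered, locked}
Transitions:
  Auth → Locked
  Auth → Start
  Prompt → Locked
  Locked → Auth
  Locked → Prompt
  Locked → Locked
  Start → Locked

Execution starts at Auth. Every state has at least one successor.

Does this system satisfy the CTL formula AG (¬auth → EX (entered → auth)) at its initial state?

States satisfying ¬auth → EX (entered → auth): {Auth, Prompt, Locked}.
States satisfying AG (¬auth → EX (entered → auth)): ∅.
Start is reachable from Auth and violates ¬auth → EX (entered → auth), so AG fails at Auth.
Auth ∉ Sat(AG (¬auth → EX (entered → auth))).

No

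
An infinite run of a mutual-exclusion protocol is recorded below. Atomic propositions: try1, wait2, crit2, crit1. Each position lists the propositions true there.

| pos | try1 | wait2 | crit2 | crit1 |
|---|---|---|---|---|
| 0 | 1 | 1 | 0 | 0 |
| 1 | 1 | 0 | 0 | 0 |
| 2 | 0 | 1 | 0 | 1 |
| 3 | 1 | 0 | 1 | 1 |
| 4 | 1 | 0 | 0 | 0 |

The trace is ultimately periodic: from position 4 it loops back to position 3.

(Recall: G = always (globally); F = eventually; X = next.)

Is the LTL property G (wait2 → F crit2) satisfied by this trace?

wait2 → F crit2 holds at every position 0..4, and those are all positions ever visited, so G (wait2 → F crit2) holds.
Positions where wait2 holds: 0, 2.
Check F crit2 at each: 0→ok, 2→ok.

Holds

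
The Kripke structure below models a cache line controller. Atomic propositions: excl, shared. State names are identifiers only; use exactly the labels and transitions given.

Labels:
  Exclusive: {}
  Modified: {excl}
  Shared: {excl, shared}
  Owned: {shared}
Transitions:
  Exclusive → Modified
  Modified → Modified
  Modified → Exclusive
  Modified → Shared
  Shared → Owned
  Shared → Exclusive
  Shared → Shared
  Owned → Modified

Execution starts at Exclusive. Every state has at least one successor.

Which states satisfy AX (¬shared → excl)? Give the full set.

{Exclusive, Owned}

States satisfying ¬shared → excl: {Modified, Shared, Owned}.
States satisfying AX (¬shared → excl): {Exclusive, Owned}.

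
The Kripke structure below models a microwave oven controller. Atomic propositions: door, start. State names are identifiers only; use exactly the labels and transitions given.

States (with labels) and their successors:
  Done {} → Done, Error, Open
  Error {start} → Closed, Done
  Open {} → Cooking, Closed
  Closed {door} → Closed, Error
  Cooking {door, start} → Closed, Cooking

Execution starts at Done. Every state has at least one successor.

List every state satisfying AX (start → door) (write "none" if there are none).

{Error, Open, Cooking}

States satisfying start → door: {Done, Open, Closed, Cooking}.
States satisfying AX (start → door): {Error, Open, Cooking}.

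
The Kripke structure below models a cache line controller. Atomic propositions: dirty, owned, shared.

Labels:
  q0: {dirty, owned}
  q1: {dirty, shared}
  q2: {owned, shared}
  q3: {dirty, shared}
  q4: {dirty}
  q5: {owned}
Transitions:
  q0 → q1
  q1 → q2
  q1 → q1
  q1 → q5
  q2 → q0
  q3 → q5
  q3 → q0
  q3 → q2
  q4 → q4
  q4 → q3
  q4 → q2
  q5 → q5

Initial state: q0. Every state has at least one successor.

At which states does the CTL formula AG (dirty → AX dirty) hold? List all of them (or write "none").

{q5}

States satisfying dirty → AX dirty: {q0, q2, q5}.
States satisfying AG (dirty → AX dirty): {q5}.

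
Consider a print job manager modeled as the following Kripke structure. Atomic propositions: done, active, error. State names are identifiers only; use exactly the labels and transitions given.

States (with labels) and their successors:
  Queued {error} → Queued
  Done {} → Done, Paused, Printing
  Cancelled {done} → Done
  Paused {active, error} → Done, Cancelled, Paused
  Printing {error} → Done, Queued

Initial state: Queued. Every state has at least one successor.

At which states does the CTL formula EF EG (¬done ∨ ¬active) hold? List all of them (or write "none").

States satisfying EG (¬done ∨ ¬active): {Queued, Done, Cancelled, Paused, Printing}.
States satisfying EF EG (¬done ∨ ¬active): {Queued, Done, Cancelled, Paused, Printing}.

{Queued, Done, Cancelled, Paused, Printing}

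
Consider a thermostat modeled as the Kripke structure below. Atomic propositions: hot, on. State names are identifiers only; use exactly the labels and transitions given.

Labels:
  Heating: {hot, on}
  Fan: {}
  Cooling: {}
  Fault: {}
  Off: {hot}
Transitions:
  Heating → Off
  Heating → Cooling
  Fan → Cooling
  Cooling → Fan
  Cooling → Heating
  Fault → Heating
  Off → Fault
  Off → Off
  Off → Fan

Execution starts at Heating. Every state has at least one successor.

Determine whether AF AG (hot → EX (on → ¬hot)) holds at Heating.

Yes

States satisfying AG (hot → EX (on → ¬hot)): {Heating, Fan, Cooling, Fault, Off}.
States satisfying AF AG (hot → EX (on → ¬hot)): {Heating, Fan, Cooling, Fault, Off}.
Heating ∈ Sat(AF AG (hot → EX (on → ¬hot))).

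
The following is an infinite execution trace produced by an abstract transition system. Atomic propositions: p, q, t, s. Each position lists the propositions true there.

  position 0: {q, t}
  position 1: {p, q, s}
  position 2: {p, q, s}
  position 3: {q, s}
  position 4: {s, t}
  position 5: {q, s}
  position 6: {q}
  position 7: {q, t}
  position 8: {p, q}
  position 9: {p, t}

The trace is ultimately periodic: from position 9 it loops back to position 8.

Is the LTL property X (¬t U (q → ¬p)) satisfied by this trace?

The position after 0 is 1; ¬t U (q → ¬p) is true there.

Holds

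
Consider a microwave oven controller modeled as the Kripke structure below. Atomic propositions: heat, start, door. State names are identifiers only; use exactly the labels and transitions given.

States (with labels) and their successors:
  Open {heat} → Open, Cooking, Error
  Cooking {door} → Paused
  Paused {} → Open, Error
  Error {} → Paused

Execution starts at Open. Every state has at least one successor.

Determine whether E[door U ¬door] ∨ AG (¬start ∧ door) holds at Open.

States satisfying door: {Cooking}.
States satisfying ¬door: {Open, Paused, Error}.
States satisfying E[door U ¬door]: {Open, Cooking, Paused, Error}.
States satisfying ¬start ∧ door: {Cooking}.
States satisfying AG (¬start ∧ door): ∅.
States satisfying E[door U ¬door] ∨ AG (¬start ∧ door): {Open, Cooking, Paused, Error}.
Open ∈ Sat(E[door U ¬door] ∨ AG (¬start ∧ door)).

Yes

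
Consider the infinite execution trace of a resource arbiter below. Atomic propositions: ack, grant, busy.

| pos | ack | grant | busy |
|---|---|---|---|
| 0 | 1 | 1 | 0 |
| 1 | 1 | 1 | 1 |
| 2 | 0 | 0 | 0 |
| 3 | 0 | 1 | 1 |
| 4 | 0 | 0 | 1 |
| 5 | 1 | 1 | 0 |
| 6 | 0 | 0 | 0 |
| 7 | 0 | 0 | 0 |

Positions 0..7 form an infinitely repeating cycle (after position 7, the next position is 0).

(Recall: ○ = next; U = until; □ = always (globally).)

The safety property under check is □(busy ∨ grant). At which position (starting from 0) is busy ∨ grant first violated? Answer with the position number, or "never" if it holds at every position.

2

Check busy ∨ grant at each position in order: 0 ✓, 1 ✓.
At position 2 the labels are {}, so busy ∨ grant is false there. This is the first violation.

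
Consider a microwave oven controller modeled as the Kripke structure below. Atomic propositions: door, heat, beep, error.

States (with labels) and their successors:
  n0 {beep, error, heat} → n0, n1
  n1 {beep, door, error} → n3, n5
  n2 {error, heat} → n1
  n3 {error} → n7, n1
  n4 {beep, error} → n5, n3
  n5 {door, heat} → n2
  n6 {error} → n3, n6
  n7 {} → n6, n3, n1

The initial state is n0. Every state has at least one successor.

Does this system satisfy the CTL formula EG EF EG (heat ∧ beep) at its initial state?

Holds

States satisfying EF EG (heat ∧ beep): {n0}.
States satisfying EG EF EG (heat ∧ beep): {n0}.
n0 ∈ Sat(EG EF EG (heat ∧ beep)).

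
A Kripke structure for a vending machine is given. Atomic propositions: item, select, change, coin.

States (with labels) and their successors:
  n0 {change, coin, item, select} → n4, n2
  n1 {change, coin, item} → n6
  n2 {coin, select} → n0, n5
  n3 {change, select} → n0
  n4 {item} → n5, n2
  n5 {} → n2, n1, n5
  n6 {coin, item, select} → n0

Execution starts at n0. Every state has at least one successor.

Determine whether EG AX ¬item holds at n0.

States satisfying AX ¬item: {n4}.
States satisfying EG AX ¬item: ∅.
No suitable path/successor from n0 witnesses the formula.
n0 ∉ Sat(EG AX ¬item).

Violated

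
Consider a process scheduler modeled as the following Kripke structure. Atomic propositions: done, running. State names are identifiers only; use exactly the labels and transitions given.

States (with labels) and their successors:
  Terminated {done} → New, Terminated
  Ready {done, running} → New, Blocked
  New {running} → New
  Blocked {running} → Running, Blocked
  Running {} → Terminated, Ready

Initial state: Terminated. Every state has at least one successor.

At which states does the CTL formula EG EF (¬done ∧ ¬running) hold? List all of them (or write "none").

States satisfying EF (¬done ∧ ¬running): {Ready, Blocked, Running}.
States satisfying EG EF (¬done ∧ ¬running): {Ready, Blocked, Running}.

{Ready, Blocked, Running}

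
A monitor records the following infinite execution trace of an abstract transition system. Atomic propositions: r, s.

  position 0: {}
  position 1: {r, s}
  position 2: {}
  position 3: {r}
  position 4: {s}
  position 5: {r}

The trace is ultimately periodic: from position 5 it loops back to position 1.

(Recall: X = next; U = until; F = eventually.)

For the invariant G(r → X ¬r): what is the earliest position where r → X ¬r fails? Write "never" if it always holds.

Check r → X ¬r at each position in order: 0 ✓, 1 ✓, 2 ✓, 3 ✓, 4 ✓.
At position 5 the labels are {r} and the next position 1 has {r, s}, so r → X ¬r is false there. This is the first violation.

5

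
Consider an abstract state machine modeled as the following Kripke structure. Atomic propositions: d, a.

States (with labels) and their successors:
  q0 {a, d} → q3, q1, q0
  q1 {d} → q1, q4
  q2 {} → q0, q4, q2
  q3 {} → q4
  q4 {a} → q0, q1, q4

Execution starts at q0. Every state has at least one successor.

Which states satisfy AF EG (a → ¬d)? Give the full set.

{q1, q2, q3, q4}

States satisfying EG (a → ¬d): {q1, q2, q3, q4}.
States satisfying AF EG (a → ¬d): {q1, q2, q3, q4}.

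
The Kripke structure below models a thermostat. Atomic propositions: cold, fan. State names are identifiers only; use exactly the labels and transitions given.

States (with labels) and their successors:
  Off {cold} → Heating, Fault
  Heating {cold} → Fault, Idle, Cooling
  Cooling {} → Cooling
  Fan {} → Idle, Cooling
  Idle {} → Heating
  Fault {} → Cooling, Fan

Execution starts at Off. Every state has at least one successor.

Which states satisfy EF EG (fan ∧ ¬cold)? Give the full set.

none

States satisfying EG (fan ∧ ¬cold): ∅.
States satisfying EF EG (fan ∧ ¬cold): ∅.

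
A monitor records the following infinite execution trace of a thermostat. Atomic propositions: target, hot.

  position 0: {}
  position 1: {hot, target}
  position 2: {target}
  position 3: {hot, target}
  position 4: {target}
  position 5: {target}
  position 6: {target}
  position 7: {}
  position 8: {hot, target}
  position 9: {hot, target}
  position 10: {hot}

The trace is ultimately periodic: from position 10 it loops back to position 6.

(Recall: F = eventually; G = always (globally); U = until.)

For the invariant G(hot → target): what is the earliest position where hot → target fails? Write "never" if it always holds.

10

Check hot → target at each position in order: 0 ✓, 1 ✓, 2 ✓, 3 ✓, 4 ✓, 5 ✓, 6 ✓, 7 ✓, 8 ✓, 9 ✓.
At position 10 the labels are {hot}, so hot → target is false there. This is the first violation.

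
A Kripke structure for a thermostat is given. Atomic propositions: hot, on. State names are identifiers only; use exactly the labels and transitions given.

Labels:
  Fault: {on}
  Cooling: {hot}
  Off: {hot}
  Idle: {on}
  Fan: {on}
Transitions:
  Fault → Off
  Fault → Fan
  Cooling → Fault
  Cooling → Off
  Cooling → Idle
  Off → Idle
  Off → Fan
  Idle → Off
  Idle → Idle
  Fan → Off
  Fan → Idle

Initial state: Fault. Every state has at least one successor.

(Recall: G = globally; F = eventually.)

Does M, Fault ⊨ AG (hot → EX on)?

States satisfying hot → EX on: {Fault, Cooling, Off, Idle, Fan}.
States satisfying AG (hot → EX on): {Fault, Cooling, Off, Idle, Fan}.
Every state reachable from Fault satisfies hot → EX on.
Fault ∈ Sat(AG (hot → EX on)).

Holds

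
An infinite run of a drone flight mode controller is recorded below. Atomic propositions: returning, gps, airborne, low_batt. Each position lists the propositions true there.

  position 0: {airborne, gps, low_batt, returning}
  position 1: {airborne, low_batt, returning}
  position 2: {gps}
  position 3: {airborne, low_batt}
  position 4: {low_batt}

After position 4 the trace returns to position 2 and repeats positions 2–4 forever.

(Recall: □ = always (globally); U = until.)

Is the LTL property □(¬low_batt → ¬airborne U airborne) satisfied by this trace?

¬low_batt → ¬airborne U airborne holds at every position 0..4, and those are all positions ever visited, so □(¬low_batt → ¬airborne U airborne) holds.
Positions where ¬low_batt holds: 2.
Check ¬airborne U airborne at each: 2→ok.

Satisfied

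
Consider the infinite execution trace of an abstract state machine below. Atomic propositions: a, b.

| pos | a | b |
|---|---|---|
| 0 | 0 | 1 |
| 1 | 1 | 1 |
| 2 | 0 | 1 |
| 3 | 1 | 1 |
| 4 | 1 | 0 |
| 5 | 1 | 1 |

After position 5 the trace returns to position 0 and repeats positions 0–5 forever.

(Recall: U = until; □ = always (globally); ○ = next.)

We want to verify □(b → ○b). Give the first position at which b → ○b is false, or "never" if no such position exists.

Check b → ○b at each position in order: 0 ✓, 1 ✓, 2 ✓.
At position 3 the labels are {a, b} and the next position 4 has {a}, so b → ○b is false there. This is the first violation.

3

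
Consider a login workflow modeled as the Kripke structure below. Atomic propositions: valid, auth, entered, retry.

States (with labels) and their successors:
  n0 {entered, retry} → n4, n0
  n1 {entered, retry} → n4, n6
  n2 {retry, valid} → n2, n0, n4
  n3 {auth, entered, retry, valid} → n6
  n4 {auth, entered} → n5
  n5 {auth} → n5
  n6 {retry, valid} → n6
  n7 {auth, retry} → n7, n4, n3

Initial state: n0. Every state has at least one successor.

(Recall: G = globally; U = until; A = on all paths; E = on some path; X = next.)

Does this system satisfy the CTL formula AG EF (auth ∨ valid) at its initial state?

States satisfying EF (auth ∨ valid): {n0, n1, n2, n3, n4, n5, n6, n7}.
States satisfying AG EF (auth ∨ valid): {n0, n1, n2, n3, n4, n5, n6, n7}.
Every state reachable from n0 satisfies EF (auth ∨ valid).
n0 ∈ Sat(AG EF (auth ∨ valid)).

Yes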